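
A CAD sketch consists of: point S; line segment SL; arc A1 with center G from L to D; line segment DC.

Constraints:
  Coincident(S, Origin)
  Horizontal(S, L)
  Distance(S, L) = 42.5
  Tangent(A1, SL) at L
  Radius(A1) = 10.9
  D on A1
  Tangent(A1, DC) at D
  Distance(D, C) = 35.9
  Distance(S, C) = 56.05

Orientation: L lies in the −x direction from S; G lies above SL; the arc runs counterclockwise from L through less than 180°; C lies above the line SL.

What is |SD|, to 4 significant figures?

33.38

S is at the origin; SL is horizontal with |SL| = 42.5 and L on the −x side, so L = (-42.50, 0.000). Since A1 is tangent to SL there, GL ⟂ SL, so G = L + (0, 10.9) = (-42.50, 10.90). Since GD ⟂ DC (tangency), |GC| = √(10.9² + 35.9²) = 37.52 regardless of where D sits on A1. So C lies on both circle(S, 56.05) and circle(G, 37.52); the above-SL intersection is C = (-31.09, 46.64). D is the foot of the tangent from C: D = (-31.60, 10.74).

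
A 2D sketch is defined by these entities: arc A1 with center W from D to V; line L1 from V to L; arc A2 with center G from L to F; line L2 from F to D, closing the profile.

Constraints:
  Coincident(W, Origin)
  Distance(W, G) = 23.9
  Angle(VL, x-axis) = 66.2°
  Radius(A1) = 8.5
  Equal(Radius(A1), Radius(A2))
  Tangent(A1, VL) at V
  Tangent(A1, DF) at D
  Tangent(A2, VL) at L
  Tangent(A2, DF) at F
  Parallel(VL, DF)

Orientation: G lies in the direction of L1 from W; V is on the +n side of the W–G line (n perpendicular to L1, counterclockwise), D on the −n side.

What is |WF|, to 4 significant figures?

25.37

Tangency of A1 to both parallel lines with radius 8.5 puts V and D at W ± 8.5·n: V = (-7.777, 3.430), D = (7.777, -3.430). Equal radii place L and F the same way about G: L = G + 8.5·n = (1.868, 25.30), F = G − 8.5·n = (17.42, 18.44). Then |WF| = |F − W| = 25.37.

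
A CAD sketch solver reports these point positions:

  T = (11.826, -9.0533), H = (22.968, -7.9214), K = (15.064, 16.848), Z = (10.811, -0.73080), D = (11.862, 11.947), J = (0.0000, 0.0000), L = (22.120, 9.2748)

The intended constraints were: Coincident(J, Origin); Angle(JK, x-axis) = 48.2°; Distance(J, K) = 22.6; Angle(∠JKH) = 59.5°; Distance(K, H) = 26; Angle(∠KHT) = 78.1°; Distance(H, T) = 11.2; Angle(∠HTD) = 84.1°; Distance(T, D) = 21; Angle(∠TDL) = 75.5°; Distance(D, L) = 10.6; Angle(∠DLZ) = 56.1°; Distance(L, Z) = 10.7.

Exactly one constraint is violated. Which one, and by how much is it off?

Distance(L, Z) = 10.7 — off by 4.40.

J = (0.00, 0.00) ✓; JK at 48.20° ✓; |JK| = 22.60 ✓; ∠JKH = 59.50° ✓; |KH| = 26.00 ✓; ∠KHT = 78.10° ✓; |HT| = 11.20 ✓; ∠HTD = 84.10° ✓; |TD| = 21.00 ✓; ∠TDL = 75.50° ✓; |DL| = 10.60 ✓; ∠DLZ = 56.10° ✓; |LZ| = 15.10 ✗.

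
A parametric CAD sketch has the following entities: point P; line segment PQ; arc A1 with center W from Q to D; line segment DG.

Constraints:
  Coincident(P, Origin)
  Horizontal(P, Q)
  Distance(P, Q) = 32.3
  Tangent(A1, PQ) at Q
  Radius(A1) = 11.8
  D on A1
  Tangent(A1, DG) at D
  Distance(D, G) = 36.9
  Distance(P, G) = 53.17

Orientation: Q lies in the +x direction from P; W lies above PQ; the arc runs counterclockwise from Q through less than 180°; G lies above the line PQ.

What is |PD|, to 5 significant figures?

45.902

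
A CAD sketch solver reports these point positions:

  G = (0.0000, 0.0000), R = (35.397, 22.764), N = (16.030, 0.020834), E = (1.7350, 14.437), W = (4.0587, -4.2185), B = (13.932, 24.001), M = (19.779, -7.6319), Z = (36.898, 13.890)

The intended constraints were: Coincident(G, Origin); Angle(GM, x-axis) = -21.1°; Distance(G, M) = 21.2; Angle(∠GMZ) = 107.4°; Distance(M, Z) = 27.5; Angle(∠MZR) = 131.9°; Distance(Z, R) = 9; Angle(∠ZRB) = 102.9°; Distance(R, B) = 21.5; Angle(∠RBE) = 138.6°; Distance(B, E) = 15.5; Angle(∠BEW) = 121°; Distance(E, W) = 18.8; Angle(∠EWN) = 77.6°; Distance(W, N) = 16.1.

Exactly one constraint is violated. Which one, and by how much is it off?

Distance(W, N) = 16.1 — off by 3.40.

G = (0.00, 0.00) ✓; GM at -21.10° ✓; |GM| = 21.20 ✓; ∠GMZ = 107.4° ✓; |MZ| = 27.50 ✓; ∠MZR = 131.9° ✓; |ZR| = 9.000 ✓; ∠ZRB = 102.9° ✓; |RB| = 21.50 ✓; ∠RBE = 138.6° ✓; |BE| = 15.50 ✓; ∠BEW = 121.0° ✓; |EW| = 18.80 ✓; ∠EWN = 77.60° ✓; |WN| = 12.70 ✗.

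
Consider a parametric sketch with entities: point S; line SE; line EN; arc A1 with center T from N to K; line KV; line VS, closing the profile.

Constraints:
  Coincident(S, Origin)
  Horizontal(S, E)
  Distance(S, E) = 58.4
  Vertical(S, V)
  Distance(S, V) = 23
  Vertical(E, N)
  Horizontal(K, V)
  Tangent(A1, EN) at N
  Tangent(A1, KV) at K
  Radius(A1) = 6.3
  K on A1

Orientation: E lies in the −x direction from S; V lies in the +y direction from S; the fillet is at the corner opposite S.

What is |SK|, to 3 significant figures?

57.0

S is at the origin; SE is horizontal with |SE| = 58.4 and E on the −x side, so E = (-58.4, 0.00). S and V share the same x with |SV| = 23.0 and V on the +y side, so V = (0.00, 23.0). The virtual corner opposite S is at (-58.4, 23.0). Tangency of A1 to EN means the radius TN is perpendicular to EN and tangency of A1 to KV means the radius TK is perpendicular to KV, with radius 6.3, so the center T sits 6.3 in from both sides at T = (-52.1, 16.7). That places the tangent points at N = (-58.4, 16.7) on EN and K = (-52.1, 23.0) on KV. Then |SK| = |K − S| = 57.0.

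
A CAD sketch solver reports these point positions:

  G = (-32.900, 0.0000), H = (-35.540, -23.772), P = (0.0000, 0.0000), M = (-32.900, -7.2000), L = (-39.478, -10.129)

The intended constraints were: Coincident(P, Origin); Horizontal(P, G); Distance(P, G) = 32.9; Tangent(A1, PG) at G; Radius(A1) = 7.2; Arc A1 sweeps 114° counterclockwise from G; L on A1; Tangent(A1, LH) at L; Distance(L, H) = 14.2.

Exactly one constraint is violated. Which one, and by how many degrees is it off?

Tangent(A1, LH) at L — off by 7.90°.

P = (0.00, 0.00) ✓; P.y = 0.00, G.y = 0.00 ✓; |PG| = 32.90 ✓; ∠(MG, GP) = 90.00° ✓; |MG| = 7.200 ✓; bearing(M→L) − bearing(M→G) = 114.0° ✓; |ML| = 7.201 ✓; ∠(ML, LH) = 97.90° ✗; |LH| = 14.20 ✓.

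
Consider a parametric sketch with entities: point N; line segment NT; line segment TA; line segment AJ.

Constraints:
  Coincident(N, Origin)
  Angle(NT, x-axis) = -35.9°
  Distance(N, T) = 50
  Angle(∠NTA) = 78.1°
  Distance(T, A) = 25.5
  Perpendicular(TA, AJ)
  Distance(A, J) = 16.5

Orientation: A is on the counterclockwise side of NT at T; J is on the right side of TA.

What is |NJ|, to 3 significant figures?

67.2

N is at the origin; NT runs at -35.9° with length 50.0, so T = 50.0·(cos -35.9°, sin -35.9°) = (40.5, -29.3). ∠NTA = 78.1°, so TA runs at -35.9° + (180° − 78.1°) = 66.0° from the x-axis; with |TA| = 25.5, A = T + 25.5·(cos 66.0°, sin 66.0°) = (50.9, -6.02). The perpendicularity gives AJ at right angles to TA; with |AJ| = 16.5 on the right of TA, J = A + 16.5·(0.914, -0.407) = (65.9, -12.7). Then |NJ| = |J − N| = 67.2.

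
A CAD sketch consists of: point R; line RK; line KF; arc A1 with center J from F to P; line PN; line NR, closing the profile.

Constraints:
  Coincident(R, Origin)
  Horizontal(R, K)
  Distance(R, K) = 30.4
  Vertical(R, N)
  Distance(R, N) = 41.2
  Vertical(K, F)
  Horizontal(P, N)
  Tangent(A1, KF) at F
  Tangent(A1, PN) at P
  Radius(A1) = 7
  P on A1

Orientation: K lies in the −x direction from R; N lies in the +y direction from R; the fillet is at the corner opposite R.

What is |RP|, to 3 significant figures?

47.4

R is at the origin; RK is horizontal with |RK| = 30.4 and K on the −x side, so K = (-30.4, 0.00). RN is vertical with |RN| = 41.2 and N on the +y side, so N = (0.00, 41.2). The virtual corner opposite R is at (-30.4, 41.2). A1 meets KF tangentially, so JF is at right angles to KF and the tangent condition forces JP to be normal to PN, with radius 7.0, so the center J sits 7.0 in from both sides at J = (-23.4, 34.2). That places the tangent points at F = (-30.4, 34.2) on KF and P = (-23.4, 41.2) on PN. Then |RP| = |P − R| = 47.4.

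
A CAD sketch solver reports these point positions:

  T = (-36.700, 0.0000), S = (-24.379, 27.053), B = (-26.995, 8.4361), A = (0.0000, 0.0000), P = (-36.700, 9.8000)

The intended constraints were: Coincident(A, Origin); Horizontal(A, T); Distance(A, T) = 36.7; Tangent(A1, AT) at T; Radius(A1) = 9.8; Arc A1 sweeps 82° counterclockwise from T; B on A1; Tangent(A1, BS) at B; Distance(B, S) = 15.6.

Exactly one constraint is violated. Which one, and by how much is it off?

Distance(B, S) = 15.6 — off by 3.20.

A = (0.00, 0.00) ✓; A.y = 0.00, T.y = 0.00 ✓; |AT| = 36.70 ✓; ∠(PT, TA) = 90.00° ✓; |PT| = 9.800 ✓; bearing(P→B) − bearing(P→T) = 82.00° ✓; |PB| = 9.800 ✓; ∠(PB, BS) = 90.00° ✓; |BS| = 18.80 ✗.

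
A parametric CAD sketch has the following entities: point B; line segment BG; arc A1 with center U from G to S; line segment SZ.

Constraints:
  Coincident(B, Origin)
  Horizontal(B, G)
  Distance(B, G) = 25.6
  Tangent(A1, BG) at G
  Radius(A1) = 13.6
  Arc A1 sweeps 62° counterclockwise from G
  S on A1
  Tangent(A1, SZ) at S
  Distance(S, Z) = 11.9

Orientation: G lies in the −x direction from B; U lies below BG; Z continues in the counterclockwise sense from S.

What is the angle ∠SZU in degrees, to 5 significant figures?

48.814°

On A1, G sits at bearing 90° from U; a 62° counterclockwise sweep puts S at bearing 152°, so S = U + 13.6·(cos 152°, sin 152°) = (-37.608, -7.2152). The tangent condition forces US to be normal to SZ, so SZ runs along (−sin 152°, cos 152°); with |SZ| = 11.9, Z = (-43.195, -17.722). Then cos ∠SZU = ZS·ZU / (|ZS||ZU|), giving 48.814°.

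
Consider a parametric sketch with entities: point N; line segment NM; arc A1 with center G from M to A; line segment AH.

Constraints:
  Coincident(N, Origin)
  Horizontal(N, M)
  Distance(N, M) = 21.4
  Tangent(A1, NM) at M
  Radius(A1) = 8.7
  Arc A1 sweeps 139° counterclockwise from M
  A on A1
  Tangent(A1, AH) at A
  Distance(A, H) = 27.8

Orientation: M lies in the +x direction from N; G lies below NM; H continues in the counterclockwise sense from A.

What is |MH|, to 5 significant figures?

36.821

N is at the origin; NM is horizontal with |NM| = 21.4 and M on the +x side, so M = (21.400, 0.0000). The tangent condition forces GM to be normal to NM, so G = M + (0, -8.7) = (21.400, -8.7000). On A1, M sits at bearing 90° from G; a 139° counterclockwise sweep puts A at bearing 229°, so A = G + 8.7·(cos 229°, sin 229°) = (15.692, -15.266). Tangency of A1 to AH means the radius GA is perpendicular to AH, so AH runs along (−sin 229°, cos 229°); with |AH| = 27.8, H = (36.673, -33.504). Then |MH| = |H − M| = 36.821.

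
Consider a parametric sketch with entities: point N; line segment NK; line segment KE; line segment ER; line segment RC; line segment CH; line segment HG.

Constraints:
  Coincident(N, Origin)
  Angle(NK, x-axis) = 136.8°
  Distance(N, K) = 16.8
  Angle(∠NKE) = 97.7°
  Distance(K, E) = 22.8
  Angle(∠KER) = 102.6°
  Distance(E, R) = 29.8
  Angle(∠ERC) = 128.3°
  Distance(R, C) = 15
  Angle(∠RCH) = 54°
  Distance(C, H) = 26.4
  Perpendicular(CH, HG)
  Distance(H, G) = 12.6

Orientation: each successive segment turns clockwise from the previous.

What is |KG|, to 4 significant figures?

27.92

N is at the origin; NK runs at 136.8° with length 16.8, so K = (-12.25, 11.50). ∠NKE = 97.7° gives KE at 54.50° from the x-axis; with |KE| = 22.8, E = (0.9934, 30.06). ∠KER = 102.6° gives ER at -22.90° from the x-axis; with |ER| = 29.8, R = (28.44, 18.47). ∠ERC = 128.3° gives RC at -74.60° from the x-axis; with |RC| = 15.0, C = (32.43, 4.005). ∠RCH = 54.0° gives CH at 159.4° from the x-axis; with |CH| = 26.4, H = (7.716, 13.29). CH is perpendicular to HG, so HG runs at 69.40°; with |HG| = 12.6, G = (12.15, 25.09). Then |KG| = |G − K| = 27.92.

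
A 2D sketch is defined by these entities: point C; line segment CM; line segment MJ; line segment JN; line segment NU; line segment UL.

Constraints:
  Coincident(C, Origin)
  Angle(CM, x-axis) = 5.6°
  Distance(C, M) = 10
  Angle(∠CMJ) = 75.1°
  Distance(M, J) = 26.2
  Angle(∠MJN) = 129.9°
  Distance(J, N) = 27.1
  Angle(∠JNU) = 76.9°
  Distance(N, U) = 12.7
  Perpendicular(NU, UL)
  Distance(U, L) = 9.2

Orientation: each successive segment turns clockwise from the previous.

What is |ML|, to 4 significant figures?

33.54

C is at the origin; CM runs at 5.6° with length 10.0, so M = (9.952, 0.9758). ∠CMJ = 75.1° gives MJ at -99.30° from the x-axis; with |MJ| = 26.2, J = (5.718, -24.88). ∠MJN = 129.9° gives JN at -149.4° from the x-axis; with |JN| = 27.1, N = (-17.61, -38.67). ∠JNU = 76.9° gives NU at 107.5° from the x-axis; with |NU| = 12.7, U = (-21.43, -26.56). NU is perpendicular to UL, so UL runs at 17.50°; with |UL| = 9.2, L = (-12.65, -23.80). Then |ML| = |L − M| = 33.54.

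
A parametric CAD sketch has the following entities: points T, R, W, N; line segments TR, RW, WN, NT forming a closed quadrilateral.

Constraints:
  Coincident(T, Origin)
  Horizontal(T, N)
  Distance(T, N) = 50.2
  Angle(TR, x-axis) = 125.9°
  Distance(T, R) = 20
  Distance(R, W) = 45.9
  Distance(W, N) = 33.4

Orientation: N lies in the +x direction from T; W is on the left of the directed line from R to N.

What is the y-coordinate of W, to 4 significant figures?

28.35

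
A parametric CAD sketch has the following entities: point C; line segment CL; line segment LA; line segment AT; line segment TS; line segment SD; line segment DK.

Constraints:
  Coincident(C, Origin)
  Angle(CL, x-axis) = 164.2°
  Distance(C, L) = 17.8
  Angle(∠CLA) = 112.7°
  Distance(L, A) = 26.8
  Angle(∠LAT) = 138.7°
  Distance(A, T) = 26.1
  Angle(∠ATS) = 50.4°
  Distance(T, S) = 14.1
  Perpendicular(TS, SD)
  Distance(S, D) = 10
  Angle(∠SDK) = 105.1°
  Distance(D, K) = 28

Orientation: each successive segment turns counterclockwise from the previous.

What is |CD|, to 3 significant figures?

38.4

∠ATS = 50.4° gives TS at 42.4° from the x-axis; with |TS| = 14.1, S = (-22.1, -32.7). TS is perpendicular to SD, so SD runs at 132°; with |SD| = 10.0, D = (-28.9, -25.3). Then |CD| = |D − C| = 38.4.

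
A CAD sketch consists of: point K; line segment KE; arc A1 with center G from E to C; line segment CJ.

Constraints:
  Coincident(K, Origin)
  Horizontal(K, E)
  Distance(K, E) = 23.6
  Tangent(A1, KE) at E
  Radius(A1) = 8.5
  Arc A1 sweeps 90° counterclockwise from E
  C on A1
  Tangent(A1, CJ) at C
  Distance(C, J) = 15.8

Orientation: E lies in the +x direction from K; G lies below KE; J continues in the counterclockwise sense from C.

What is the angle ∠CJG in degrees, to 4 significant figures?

28.28°

K is at the origin; K and E share the same y with |KE| = 23.6 and E on the +x side, so E = (23.60, 0.000). A1 meets KE tangentially, so GE is at right angles to KE, so G = E + (0, -8.5) = (23.60, -8.500). On A1, E sits at bearing 90° from G; a 90° counterclockwise sweep puts C at bearing 180°, so C = G + 8.5·(cos 180°, sin 180°) = (15.10, -8.500). Since A1 is tangent to CJ there, GC ⟂ CJ, so CJ runs along (−sin 180°, cos 180°); with |CJ| = 15.8, J = (15.10, -24.30). Then cos ∠CJG = JC·JG / (|JC||JG|), giving 28.28°.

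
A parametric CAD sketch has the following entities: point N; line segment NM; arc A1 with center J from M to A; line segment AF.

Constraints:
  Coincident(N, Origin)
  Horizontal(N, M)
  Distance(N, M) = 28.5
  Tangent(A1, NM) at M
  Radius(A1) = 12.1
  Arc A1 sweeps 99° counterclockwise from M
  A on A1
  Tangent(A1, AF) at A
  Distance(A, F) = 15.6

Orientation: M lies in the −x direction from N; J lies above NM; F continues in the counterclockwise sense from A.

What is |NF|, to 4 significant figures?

35.00

N is at the origin; N and M share the same y with |NM| = 28.5 and M on the −x side, so M = (-28.50, 0.000). Tangency of A1 to NM means the radius JM is perpendicular to NM, so J = M + (0, 12.1) = (-28.50, 12.10). On A1, M sits at bearing -90° from J; a 99° counterclockwise sweep puts A at bearing 9°, so A = J + 12.1·(cos 9°, sin 9°) = (-16.55, 13.99). Tangency of A1 to AF means the radius JA is perpendicular to AF, so AF runs along (−sin 9°, cos 9°); with |AF| = 15.6, F = (-18.99, 29.40). Then |NF| = |F − N| = 35.00.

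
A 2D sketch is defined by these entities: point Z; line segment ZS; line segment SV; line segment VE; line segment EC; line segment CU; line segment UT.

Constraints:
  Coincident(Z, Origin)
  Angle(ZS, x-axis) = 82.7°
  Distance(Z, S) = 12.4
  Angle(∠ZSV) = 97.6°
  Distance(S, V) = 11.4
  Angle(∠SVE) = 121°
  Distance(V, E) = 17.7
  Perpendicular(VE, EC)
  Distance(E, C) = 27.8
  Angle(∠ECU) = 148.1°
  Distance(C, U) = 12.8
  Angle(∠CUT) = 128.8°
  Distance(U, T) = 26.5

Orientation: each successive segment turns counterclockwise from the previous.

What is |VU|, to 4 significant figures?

40.18

Z is at the origin; ZS runs at 82.7° with length 12.4, so S = (1.576, 12.30). ∠ZSV = 97.6° gives SV at 165.1° from the x-axis; with |SV| = 11.4, V = (-9.441, 15.23). ∠SVE = 121.0° gives VE at -135.9° from the x-axis; with |VE| = 17.7, E = (-22.15, 2.913). VE is perpendicular to EC, so EC runs at -45.90°; with |EC| = 27.8, C = (-2.806, -17.05). ∠ECU = 148.1° gives CU at -14.00° from the x-axis; with |CU| = 12.8, U = (9.614, -20.15). Then |VU| = |U − V| = 40.18.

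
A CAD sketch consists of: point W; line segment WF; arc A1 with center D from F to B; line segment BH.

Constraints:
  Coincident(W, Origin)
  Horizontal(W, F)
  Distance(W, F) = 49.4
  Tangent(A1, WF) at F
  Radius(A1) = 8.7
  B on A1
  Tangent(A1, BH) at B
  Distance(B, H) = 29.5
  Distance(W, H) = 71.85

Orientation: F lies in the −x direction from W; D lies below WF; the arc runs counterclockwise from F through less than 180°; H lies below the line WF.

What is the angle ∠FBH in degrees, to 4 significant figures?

138.5°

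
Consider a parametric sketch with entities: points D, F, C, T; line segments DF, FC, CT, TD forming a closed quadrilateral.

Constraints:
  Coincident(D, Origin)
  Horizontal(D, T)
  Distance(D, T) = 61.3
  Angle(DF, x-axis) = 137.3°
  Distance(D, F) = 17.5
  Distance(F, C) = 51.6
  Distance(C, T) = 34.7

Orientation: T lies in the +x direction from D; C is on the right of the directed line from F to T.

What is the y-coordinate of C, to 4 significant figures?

-16.05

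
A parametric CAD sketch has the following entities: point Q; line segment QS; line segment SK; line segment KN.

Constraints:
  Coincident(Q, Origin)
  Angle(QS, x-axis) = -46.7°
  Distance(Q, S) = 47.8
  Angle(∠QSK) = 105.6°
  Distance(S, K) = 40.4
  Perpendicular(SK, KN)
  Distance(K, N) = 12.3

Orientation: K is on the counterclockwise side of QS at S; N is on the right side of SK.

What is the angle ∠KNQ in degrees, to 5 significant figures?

42.391°

Q is at the origin; QS runs at -46.7° with length 47.8, so S = 47.8·(cos -46.7°, sin -46.7°) = (32.782, -34.788). ∠QSK = 105.6°, so SK runs at -46.7° + (180° − 105.6°) = 27.700° from the x-axis; with |SK| = 40.4, K = S + 40.4·(cos 27.700°, sin 27.700°) = (68.552, -16.008). SK is perpendicular to KN; with |KN| = 12.3 on the right of SK, N = K + 12.3·(0.46484, -0.88539) = (74.270, -26.898). Then cos ∠KNQ = NK·NQ / (|NK||NQ|), giving 42.391°.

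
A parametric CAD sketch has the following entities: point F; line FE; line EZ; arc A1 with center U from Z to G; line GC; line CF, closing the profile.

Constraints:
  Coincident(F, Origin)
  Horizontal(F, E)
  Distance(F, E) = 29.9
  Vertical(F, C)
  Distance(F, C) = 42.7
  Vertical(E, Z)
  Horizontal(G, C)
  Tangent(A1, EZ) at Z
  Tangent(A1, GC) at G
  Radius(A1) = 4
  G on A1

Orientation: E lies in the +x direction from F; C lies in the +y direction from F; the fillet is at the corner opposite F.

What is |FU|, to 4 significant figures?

46.57

F is at the origin; F and E share the same y with |FE| = 29.9 and E on the +x side, so E = (29.90, 0.000). F and C share the same x with |FC| = 42.7 and C on the +y side, so C = (0.000, 42.70). The virtual corner opposite F is at (29.90, 42.70). Tangency of A1 to EZ means the radius UZ is perpendicular to EZ and the tangent condition forces UG to be normal to GC, with radius 4.0, so the center U sits 4.0 in from both sides at U = (25.90, 38.70). Then |FU| = |U − F| = 46.57.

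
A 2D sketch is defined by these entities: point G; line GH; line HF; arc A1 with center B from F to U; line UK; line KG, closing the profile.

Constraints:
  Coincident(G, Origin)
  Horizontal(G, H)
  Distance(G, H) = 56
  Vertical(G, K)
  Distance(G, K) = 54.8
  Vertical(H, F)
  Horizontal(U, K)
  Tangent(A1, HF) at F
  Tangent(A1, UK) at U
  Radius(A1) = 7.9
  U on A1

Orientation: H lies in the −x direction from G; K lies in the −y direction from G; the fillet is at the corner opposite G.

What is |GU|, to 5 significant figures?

72.915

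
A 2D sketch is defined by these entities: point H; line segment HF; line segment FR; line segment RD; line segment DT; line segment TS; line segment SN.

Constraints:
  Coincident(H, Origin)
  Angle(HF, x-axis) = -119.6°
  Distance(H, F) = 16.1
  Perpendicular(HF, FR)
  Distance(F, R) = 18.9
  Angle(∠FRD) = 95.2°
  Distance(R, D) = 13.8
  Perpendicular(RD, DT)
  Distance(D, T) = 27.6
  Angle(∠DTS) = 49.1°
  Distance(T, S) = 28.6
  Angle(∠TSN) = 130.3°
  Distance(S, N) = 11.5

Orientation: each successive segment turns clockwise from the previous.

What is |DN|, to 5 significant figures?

21.657

H is at the origin; HF runs at -119.6° with length 16.1, so F = (-7.9525, -13.999). HF is perpendicular to FR, so FR runs at 150.40°; with |FR| = 18.9, R = (-24.386, -4.6634). ∠FRD = 95.2° gives RD at 65.600° from the x-axis; with |RD| = 13.8, D = (-18.685, 7.9041). The perpendicularity gives DT at right angles to RD, so DT runs at -24.400°; with |DT| = 27.6, T = (6.4498, -3.4976). ∠DTS = 49.1° gives TS at -155.30° from the x-axis; with |TS| = 28.6, S = (-19.534, -15.449). ∠TSN = 130.3° gives SN at 155.00° from the x-axis; with |SN| = 11.5, N = (-29.956, -10.589). Then |DN| = |N − D| = 21.657.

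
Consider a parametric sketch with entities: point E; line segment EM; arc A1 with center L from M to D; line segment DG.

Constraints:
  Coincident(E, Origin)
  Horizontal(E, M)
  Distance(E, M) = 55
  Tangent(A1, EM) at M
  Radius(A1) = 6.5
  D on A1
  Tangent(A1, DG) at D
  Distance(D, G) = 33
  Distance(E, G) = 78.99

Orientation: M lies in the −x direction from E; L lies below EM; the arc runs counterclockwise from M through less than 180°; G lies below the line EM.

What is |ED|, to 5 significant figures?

61.455

Checks: |EM| = 55.00 ✓; |LD| = 6.500 ✓; ∠(LD, DG) = 90.00° ✓; |DG| = 33.00 ✓; |EG| = 78.99 ✓.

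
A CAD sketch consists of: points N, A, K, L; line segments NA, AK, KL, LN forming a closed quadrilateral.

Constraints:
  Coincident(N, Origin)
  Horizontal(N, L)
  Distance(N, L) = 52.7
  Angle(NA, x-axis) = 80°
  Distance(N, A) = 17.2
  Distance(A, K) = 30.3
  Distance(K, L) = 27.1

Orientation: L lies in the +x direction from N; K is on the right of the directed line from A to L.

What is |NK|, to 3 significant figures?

25.9

Checks: |AK| = 30.30 ✓; |KL| = 27.10 ✓.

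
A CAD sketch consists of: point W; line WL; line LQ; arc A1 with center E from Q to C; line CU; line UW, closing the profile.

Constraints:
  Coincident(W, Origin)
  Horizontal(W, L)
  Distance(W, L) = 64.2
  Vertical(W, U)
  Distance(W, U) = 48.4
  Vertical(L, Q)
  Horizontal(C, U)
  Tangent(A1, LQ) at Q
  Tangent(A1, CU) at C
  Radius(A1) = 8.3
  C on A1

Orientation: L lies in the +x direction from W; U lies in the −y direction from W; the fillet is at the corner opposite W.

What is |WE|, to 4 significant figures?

68.80

W is at the origin; W and L share the same y with |WL| = 64.2 and L on the +x side, so L = (64.20, 0.000). WU is vertical with |WU| = 48.4 and U on the −y side, so U = (0.000, -48.40). The virtual corner opposite W is at (64.20, -48.40). Tangency of A1 to LQ means the radius EQ is perpendicular to LQ and tangency of A1 to CU means the radius EC is perpendicular to CU, with radius 8.3, so the center E sits 8.3 in from both sides at E = (55.90, -40.10). Then |WE| = |E − W| = 68.80.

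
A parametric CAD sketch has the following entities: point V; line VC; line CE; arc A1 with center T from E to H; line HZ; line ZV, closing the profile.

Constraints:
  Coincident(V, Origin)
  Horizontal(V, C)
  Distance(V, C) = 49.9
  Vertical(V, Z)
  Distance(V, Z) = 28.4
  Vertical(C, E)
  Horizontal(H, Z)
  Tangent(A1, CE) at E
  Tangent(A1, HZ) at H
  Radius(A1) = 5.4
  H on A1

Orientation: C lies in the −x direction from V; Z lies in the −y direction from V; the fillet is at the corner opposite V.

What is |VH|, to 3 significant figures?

52.8

V is at the origin; VC is horizontal with |VC| = 49.9 and C on the −x side, so C = (-49.9, 0.00). V and Z share the same x with |VZ| = 28.4 and Z on the −y side, so Z = (0.00, -28.4). The virtual corner opposite V is at (-49.9, -28.4). The tangent condition forces TE to be normal to CE and tangency of A1 to HZ means the radius TH is perpendicular to HZ, with radius 5.4, so the center T sits 5.4 in from both sides at T = (-44.5, -23.0). That places the tangent points at E = (-49.9, -23.0) on CE and H = (-44.5, -28.4) on HZ. Then |VH| = |H − V| = 52.8.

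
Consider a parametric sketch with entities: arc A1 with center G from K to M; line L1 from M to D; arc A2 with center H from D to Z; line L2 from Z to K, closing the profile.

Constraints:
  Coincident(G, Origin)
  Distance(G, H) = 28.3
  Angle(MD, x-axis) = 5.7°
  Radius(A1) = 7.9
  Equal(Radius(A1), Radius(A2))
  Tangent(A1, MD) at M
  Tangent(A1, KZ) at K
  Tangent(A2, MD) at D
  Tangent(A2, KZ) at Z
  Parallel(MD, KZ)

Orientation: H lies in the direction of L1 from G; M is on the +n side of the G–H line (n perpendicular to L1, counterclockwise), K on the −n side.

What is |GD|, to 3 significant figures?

29.4

Tangency of A1 to both parallel lines with radius 7.9 puts M and K at G ± 7.9·n: M = (-0.785, 7.86), K = (0.785, -7.86). Equal radii place D and Z the same way about H: D = H + 7.9·n = (27.4, 10.7), Z = H − 7.9·n = (28.9, -5.05). Then |GD| = |D − G| = 29.4.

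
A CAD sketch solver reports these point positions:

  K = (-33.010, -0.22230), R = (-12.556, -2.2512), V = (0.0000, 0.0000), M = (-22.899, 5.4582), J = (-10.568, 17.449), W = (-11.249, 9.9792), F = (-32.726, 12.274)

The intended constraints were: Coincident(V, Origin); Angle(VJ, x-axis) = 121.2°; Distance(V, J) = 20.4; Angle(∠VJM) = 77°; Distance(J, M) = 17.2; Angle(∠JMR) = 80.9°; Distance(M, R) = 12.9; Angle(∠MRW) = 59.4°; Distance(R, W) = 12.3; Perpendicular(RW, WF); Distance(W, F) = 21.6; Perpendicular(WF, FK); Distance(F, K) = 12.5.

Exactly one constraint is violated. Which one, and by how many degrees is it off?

Perpendicular(WF, FK) — off by 4.80°.

V = (0.00, 0.00) ✓; VJ at 121.2° ✓; |VJ| = 20.40 ✓; ∠VJM = 77.00° ✓; |JM| = 17.20 ✓; ∠JMR = 80.90° ✓; |MR| = 12.90 ✓; ∠MRW = 59.40° ✓; |RW| = 12.30 ✓; ∠(RW, WF) = 90.00° ✓; |WF| = 21.60 ✓; ∠(WF, FK) = 94.80° ✗; |FK| = 12.50 ✓.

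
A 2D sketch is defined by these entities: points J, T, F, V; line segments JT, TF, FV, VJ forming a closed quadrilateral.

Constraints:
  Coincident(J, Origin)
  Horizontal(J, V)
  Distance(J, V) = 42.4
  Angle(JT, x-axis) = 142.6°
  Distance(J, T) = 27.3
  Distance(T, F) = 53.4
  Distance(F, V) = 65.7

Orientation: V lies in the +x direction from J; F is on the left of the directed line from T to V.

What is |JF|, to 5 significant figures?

59.344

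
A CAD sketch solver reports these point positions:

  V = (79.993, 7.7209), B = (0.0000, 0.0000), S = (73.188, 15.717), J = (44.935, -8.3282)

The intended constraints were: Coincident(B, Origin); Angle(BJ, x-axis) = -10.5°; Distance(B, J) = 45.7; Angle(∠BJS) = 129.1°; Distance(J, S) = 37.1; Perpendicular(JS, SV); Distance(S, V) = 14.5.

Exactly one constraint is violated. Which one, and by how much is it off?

Distance(S, V) = 14.5 — off by 4.00.

B = (0.00, 0.00) ✓; BJ at -10.50° ✓; |BJ| = 45.70 ✓; ∠BJS = 129.1° ✓; |JS| = 37.10 ✓; ∠(JS, SV) = 90.00° ✓; |SV| = 10.50 ✗.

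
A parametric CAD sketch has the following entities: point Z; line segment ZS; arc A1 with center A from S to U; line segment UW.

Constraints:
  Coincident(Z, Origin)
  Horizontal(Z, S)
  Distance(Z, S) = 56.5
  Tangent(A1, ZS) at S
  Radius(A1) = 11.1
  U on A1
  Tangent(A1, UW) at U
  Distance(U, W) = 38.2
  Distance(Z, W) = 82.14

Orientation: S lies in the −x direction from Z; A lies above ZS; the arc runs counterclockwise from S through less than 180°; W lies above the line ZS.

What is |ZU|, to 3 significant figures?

49.6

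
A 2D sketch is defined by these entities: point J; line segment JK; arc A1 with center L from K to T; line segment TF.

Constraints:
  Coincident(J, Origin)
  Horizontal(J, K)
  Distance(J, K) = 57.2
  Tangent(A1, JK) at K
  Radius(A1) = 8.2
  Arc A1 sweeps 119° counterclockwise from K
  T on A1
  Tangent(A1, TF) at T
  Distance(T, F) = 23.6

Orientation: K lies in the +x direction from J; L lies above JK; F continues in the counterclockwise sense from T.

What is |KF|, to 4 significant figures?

33.09

J is at the origin; J and K share the same y with |JK| = 57.2 and K on the +x side, so K = (57.20, 0.000). Since A1 is tangent to JK there, LK ⟂ JK, so L = K + (0, 8.2) = (57.20, 8.200). On A1, K sits at bearing -90° from L; a 119° counterclockwise sweep puts T at bearing 29°, so T = L + 8.2·(cos 29°, sin 29°) = (64.37, 12.18). Since A1 is tangent to TF there, LT ⟂ TF, so TF runs along (−sin 29°, cos 29°); with |TF| = 23.6, F = (52.93, 32.82). Then |KF| = |F − K| = 33.09.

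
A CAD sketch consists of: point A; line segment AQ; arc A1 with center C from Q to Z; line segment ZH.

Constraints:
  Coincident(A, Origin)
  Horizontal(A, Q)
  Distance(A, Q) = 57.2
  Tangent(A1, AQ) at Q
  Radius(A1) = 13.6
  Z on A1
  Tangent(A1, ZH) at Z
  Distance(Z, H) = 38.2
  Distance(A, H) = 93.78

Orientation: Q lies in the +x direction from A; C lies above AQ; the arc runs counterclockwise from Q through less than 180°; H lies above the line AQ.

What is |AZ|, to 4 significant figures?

70.78

A is at the origin; AQ is horizontal with |AQ| = 57.2 and Q on the +x side, so Q = (57.20, 0.000). Since A1 is tangent to AQ there, CQ ⟂ AQ, so C = Q + (0, 13.6) = (57.20, 13.60). Since CZ ⟂ ZH (tangency), |CH| = √(13.6² + 38.2²) = 40.55 regardless of where Z sits on A1. So H lies on both circle(A, 93.78) and circle(C, 40.55); the above-AQ intersection is H = (81.83, 45.81). Z is the foot of the tangent from H: Z = (70.15, 9.442).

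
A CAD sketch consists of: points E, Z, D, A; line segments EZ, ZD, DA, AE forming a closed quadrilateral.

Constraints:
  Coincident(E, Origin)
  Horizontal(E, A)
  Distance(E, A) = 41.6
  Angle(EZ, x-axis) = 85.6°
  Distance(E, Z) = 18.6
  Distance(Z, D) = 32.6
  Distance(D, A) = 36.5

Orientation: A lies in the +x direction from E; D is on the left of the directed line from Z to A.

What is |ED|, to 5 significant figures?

45.644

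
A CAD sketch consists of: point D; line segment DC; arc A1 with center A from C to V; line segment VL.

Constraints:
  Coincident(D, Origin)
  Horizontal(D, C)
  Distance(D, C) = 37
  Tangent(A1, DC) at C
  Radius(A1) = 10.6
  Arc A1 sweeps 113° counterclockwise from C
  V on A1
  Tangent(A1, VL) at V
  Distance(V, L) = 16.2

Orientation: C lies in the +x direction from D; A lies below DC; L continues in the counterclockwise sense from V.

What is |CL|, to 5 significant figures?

29.851

D is at the origin; D and C share the same y with |DC| = 37.0 and C on the +x side, so C = (37.000, 0.0000). A1 meets DC tangentially, so AC is at right angles to DC, so A = C + (0, -10.6) = (37.000, -10.600). On A1, C sits at bearing 90° from A; a 113° counterclockwise sweep puts V at bearing 203°, so V = A + 10.6·(cos 203°, sin 203°) = (27.243, -14.742). Tangency of A1 to VL means the radius AV is perpendicular to VL, so VL runs along (−sin 203°, cos 203°); with |VL| = 16.2, L = (33.572, -29.654). Then |CL| = |L − C| = 29.851.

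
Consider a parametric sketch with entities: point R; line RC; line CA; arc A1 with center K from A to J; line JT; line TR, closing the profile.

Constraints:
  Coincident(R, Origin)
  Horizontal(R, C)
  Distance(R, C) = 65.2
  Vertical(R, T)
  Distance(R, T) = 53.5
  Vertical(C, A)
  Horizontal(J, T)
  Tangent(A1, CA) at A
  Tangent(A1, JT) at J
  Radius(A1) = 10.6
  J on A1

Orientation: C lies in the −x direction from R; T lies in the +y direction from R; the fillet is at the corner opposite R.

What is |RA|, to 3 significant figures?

78.0

R is at the origin; R and C share the same y with |RC| = 65.2 and C on the −x side, so C = (-65.2, 0.00). R and T share the same x with |RT| = 53.5 and T on the +y side, so T = (0.00, 53.5). The virtual corner opposite R is at (-65.2, 53.5). Tangency of A1 to CA means the radius KA is perpendicular to CA and A1 meets JT tangentially, so KJ is at right angles to JT, with radius 10.6, so the center K sits 10.6 in from both sides at K = (-54.6, 42.9). That places the tangent points at A = (-65.2, 42.9) on CA and J = (-54.6, 53.5) on JT. Then |RA| = |A − R| = 78.0.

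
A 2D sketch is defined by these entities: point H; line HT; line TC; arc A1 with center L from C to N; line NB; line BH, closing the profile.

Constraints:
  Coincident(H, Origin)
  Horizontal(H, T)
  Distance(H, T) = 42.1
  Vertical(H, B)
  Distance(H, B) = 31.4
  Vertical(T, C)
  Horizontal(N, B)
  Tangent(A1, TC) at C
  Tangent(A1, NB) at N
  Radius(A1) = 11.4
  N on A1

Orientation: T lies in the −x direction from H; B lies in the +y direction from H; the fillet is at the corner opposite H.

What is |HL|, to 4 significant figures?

36.64

H is at the origin; H and T share the same y with |HT| = 42.1 and T on the −x side, so T = (-42.10, 0.000). HB is vertical with |HB| = 31.4 and B on the +y side, so B = (0.000, 31.40). The virtual corner opposite H is at (-42.10, 31.40). The tangent condition forces LC to be normal to TC and A1 meets NB tangentially, so LN is at right angles to NB, with radius 11.4, so the center L sits 11.4 in from both sides at L = (-30.70, 20.00). Then |HL| = |L − H| = 36.64.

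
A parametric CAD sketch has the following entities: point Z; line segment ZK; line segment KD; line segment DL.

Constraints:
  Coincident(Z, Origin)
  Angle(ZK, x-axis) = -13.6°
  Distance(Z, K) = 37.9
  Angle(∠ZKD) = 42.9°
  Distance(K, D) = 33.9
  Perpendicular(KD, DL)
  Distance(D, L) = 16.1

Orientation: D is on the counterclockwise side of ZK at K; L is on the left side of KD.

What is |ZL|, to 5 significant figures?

11.478

Z is at the origin; ZK runs at -13.6° with length 37.9, so K = 37.9·(cos -13.6°, sin -13.6°) = (36.837, -8.9119). ∠ZKD = 42.9°, so KD runs at -13.6° + (180° − 42.9°) = 123.50° from the x-axis; with |KD| = 33.9, D = K + 33.9·(cos 123.50°, sin 123.50°) = (18.127, 19.357). KD is perpendicular to DL; with |DL| = 16.1 on the left of KD, L = D + 16.1·(-0.83389, -0.55194) = (4.7011, 10.471). Then |ZL| = |L − Z| = 11.478.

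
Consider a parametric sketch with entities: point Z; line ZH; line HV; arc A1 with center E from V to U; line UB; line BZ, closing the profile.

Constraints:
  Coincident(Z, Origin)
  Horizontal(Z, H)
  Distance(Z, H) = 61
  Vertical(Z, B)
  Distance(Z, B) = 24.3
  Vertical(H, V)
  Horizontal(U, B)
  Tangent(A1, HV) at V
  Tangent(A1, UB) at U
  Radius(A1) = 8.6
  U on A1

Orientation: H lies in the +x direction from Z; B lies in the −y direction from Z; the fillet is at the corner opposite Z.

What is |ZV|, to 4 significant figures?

62.99

Z is at the origin; Z and H share the same y with |ZH| = 61.0 and H on the +x side, so H = (61.00, 0.000). Z and B share the same x with |ZB| = 24.3 and B on the −y side, so B = (0.000, -24.30). The virtual corner opposite Z is at (61.00, -24.30). Tangency of A1 to HV means the radius EV is perpendicular to HV and the tangent condition forces EU to be normal to UB, with radius 8.6, so the center E sits 8.6 in from both sides at E = (52.40, -15.70). That places the tangent points at V = (61.00, -15.70) on HV and U = (52.40, -24.30) on UB. Then |ZV| = |V − Z| = 62.99.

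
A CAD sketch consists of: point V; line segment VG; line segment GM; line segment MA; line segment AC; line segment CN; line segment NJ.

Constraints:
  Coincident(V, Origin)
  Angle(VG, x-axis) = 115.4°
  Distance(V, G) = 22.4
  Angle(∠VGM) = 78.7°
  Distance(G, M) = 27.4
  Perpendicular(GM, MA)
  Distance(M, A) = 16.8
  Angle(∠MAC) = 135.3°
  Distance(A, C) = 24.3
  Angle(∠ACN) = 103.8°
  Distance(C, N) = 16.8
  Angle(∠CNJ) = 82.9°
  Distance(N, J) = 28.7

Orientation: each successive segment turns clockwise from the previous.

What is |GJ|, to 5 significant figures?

13.853

∠ACN = 103.8° gives CN at 163.20° from the x-axis; with |CN| = 16.8, N = (-7.3936, -5.4444). ∠CNJ = 82.9° gives NJ at 66.100° from the x-axis; with |NJ| = 28.7, J = (4.2340, 20.795). Then |GJ| = |J − G| = 13.853.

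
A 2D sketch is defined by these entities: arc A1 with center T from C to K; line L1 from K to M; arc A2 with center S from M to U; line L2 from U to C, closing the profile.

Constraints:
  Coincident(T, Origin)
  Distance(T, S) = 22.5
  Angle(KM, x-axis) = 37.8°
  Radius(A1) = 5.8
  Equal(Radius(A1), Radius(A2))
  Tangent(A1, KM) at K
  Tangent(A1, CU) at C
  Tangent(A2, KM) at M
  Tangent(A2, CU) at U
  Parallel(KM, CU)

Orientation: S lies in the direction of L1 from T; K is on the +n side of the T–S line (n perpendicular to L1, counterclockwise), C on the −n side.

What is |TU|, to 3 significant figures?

23.2

The slot axis is L1's direction at 37.8°, so u = (cos 37.8°, sin 37.8°) = (0.790, 0.613) and n = (−sin 37.8°, cos 37.8°) = (-0.613, 0.790). T is at the origin and S lies 22.5 along u from T, so S = 22.5·u = (17.8, 13.8). Tangency of A1 to both parallel lines with radius 5.8 puts K and C at T ± 5.8·n: K = (-3.55, 4.58), C = (3.55, -4.58). Equal radii place M and U the same way about S: M = S + 5.8·n = (14.2, 18.4), U = S − 5.8·n = (21.3, 9.21). Then |TU| = |U − T| = 23.2.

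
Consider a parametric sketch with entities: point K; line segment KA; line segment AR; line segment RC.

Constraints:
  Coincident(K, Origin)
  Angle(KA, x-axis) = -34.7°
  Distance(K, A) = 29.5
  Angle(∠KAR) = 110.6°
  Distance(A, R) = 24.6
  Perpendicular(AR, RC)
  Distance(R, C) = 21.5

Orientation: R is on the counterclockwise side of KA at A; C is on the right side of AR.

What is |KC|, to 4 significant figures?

60.30

∠KAR = 110.6°, so AR runs at -34.7° + (180° − 110.6°) = 34.70° from the x-axis; with |AR| = 24.6, R = A + 24.6·(cos 34.70°, sin 34.70°) = (44.48, -2.789). AR ⟂ RC; with |RC| = 21.5 on the right of AR, C = R + 21.5·(0.5693, -0.8221) = (56.72, -20.47). Then |KC| = |C − K| = 60.30.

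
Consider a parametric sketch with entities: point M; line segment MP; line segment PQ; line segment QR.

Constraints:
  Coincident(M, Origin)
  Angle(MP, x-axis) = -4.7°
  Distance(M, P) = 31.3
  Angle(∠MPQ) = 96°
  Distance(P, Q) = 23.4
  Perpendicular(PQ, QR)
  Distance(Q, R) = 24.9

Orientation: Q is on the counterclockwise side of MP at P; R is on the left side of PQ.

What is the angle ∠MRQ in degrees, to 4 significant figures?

103.1°

M is at the origin; MP runs at -4.7° with length 31.3, so P = 31.3·(cos -4.7°, sin -4.7°) = (31.19, -2.565). ∠MPQ = 96.0°, so PQ runs at -4.7° + (180° − 96.0°) = 79.30° from the x-axis; with |PQ| = 23.4, Q = P + 23.4·(cos 79.30°, sin 79.30°) = (35.54, 20.43). PQ is perpendicular to QR; with |QR| = 24.9 on the left of PQ, R = Q + 24.9·(-0.9826, 0.1857) = (11.07, 25.05). Then cos ∠MRQ = RM·RQ / (|RM||RQ|), giving 103.1°.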